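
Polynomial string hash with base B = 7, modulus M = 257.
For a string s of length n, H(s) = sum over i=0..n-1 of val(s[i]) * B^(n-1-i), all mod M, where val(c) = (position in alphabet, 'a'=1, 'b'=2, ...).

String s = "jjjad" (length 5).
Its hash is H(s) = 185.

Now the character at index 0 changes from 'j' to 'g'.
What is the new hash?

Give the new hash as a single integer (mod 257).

Answer: 178

Derivation:
val('j') = 10, val('g') = 7
Position k = 0, exponent = n-1-k = 4
B^4 mod M = 7^4 mod 257 = 88
Delta = (7 - 10) * 88 mod 257 = 250
New hash = (185 + 250) mod 257 = 178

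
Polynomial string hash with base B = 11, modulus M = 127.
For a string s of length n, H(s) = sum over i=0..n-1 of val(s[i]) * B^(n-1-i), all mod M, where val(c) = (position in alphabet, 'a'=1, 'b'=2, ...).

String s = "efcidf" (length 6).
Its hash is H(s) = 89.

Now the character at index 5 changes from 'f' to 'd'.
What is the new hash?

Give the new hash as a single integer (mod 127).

Answer: 87

Derivation:
val('f') = 6, val('d') = 4
Position k = 5, exponent = n-1-k = 0
B^0 mod M = 11^0 mod 127 = 1
Delta = (4 - 6) * 1 mod 127 = 125
New hash = (89 + 125) mod 127 = 87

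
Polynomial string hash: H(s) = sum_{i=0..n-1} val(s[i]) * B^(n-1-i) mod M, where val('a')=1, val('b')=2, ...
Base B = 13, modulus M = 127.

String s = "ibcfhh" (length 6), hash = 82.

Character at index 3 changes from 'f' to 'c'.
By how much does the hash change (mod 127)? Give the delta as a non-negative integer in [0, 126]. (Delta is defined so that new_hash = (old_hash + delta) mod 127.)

Delta formula: (val(new) - val(old)) * B^(n-1-k) mod M
  val('c') - val('f') = 3 - 6 = -3
  B^(n-1-k) = 13^2 mod 127 = 42
  Delta = -3 * 42 mod 127 = 1

Answer: 1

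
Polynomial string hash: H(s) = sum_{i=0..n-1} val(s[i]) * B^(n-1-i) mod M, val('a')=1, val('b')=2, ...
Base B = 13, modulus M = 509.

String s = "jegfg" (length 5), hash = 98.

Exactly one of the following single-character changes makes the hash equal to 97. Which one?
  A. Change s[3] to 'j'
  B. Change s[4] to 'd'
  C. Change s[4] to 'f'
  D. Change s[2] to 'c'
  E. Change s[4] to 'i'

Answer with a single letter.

Answer: C

Derivation:
Option A: s[3]='f'->'j', delta=(10-6)*13^1 mod 509 = 52, hash=98+52 mod 509 = 150
Option B: s[4]='g'->'d', delta=(4-7)*13^0 mod 509 = 506, hash=98+506 mod 509 = 95
Option C: s[4]='g'->'f', delta=(6-7)*13^0 mod 509 = 508, hash=98+508 mod 509 = 97 <-- target
Option D: s[2]='g'->'c', delta=(3-7)*13^2 mod 509 = 342, hash=98+342 mod 509 = 440
Option E: s[4]='g'->'i', delta=(9-7)*13^0 mod 509 = 2, hash=98+2 mod 509 = 100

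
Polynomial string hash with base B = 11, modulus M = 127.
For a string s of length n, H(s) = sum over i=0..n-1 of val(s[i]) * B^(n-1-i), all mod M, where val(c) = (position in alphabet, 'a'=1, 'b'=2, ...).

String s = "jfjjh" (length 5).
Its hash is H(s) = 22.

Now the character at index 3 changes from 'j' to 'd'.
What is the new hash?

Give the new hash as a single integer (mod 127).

Answer: 83

Derivation:
val('j') = 10, val('d') = 4
Position k = 3, exponent = n-1-k = 1
B^1 mod M = 11^1 mod 127 = 11
Delta = (4 - 10) * 11 mod 127 = 61
New hash = (22 + 61) mod 127 = 83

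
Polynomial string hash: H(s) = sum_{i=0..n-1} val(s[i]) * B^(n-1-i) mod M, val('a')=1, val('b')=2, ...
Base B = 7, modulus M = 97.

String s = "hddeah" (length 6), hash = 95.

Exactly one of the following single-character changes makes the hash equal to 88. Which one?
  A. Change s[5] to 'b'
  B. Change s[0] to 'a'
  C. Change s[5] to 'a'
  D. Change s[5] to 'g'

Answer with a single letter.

Option A: s[5]='h'->'b', delta=(2-8)*7^0 mod 97 = 91, hash=95+91 mod 97 = 89
Option B: s[0]='h'->'a', delta=(1-8)*7^5 mod 97 = 12, hash=95+12 mod 97 = 10
Option C: s[5]='h'->'a', delta=(1-8)*7^0 mod 97 = 90, hash=95+90 mod 97 = 88 <-- target
Option D: s[5]='h'->'g', delta=(7-8)*7^0 mod 97 = 96, hash=95+96 mod 97 = 94

Answer: C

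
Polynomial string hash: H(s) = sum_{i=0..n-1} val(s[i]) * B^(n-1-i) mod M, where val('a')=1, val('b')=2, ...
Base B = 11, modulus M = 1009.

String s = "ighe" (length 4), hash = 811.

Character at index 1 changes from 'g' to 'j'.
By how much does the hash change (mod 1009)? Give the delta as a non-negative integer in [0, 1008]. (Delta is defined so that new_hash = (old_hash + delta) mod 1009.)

Delta formula: (val(new) - val(old)) * B^(n-1-k) mod M
  val('j') - val('g') = 10 - 7 = 3
  B^(n-1-k) = 11^2 mod 1009 = 121
  Delta = 3 * 121 mod 1009 = 363

Answer: 363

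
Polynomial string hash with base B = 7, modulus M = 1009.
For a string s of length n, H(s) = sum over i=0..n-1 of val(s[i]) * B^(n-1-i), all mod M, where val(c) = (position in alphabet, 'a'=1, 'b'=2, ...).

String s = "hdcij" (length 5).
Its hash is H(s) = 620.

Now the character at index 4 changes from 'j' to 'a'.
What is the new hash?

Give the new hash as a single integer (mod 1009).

val('j') = 10, val('a') = 1
Position k = 4, exponent = n-1-k = 0
B^0 mod M = 7^0 mod 1009 = 1
Delta = (1 - 10) * 1 mod 1009 = 1000
New hash = (620 + 1000) mod 1009 = 611

Answer: 611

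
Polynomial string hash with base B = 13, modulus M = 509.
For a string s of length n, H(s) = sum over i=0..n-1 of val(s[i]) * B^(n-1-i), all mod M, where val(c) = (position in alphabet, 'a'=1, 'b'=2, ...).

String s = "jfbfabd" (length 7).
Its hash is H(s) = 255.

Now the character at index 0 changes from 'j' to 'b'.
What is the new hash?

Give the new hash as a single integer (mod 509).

val('j') = 10, val('b') = 2
Position k = 0, exponent = n-1-k = 6
B^6 mod M = 13^6 mod 509 = 471
Delta = (2 - 10) * 471 mod 509 = 304
New hash = (255 + 304) mod 509 = 50

Answer: 50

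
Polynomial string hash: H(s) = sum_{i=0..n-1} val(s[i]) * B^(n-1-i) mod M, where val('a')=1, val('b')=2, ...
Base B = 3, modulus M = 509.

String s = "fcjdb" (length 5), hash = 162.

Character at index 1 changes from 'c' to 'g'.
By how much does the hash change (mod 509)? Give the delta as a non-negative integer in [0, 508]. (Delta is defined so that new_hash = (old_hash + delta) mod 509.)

Delta formula: (val(new) - val(old)) * B^(n-1-k) mod M
  val('g') - val('c') = 7 - 3 = 4
  B^(n-1-k) = 3^3 mod 509 = 27
  Delta = 4 * 27 mod 509 = 108

Answer: 108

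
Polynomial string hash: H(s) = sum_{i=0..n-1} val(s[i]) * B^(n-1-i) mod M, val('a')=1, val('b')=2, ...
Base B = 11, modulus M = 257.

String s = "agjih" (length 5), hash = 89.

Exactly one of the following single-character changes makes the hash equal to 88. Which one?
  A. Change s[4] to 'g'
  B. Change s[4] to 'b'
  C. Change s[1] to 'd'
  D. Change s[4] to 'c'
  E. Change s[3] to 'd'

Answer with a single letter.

Option A: s[4]='h'->'g', delta=(7-8)*11^0 mod 257 = 256, hash=89+256 mod 257 = 88 <-- target
Option B: s[4]='h'->'b', delta=(2-8)*11^0 mod 257 = 251, hash=89+251 mod 257 = 83
Option C: s[1]='g'->'d', delta=(4-7)*11^3 mod 257 = 119, hash=89+119 mod 257 = 208
Option D: s[4]='h'->'c', delta=(3-8)*11^0 mod 257 = 252, hash=89+252 mod 257 = 84
Option E: s[3]='i'->'d', delta=(4-9)*11^1 mod 257 = 202, hash=89+202 mod 257 = 34

Answer: A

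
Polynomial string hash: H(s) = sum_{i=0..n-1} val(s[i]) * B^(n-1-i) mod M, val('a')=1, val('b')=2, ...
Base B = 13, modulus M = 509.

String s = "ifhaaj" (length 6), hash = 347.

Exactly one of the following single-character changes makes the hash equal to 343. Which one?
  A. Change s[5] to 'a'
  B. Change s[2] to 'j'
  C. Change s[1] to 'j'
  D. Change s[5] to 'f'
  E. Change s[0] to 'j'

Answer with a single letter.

Option A: s[5]='j'->'a', delta=(1-10)*13^0 mod 509 = 500, hash=347+500 mod 509 = 338
Option B: s[2]='h'->'j', delta=(10-8)*13^3 mod 509 = 322, hash=347+322 mod 509 = 160
Option C: s[1]='f'->'j', delta=(10-6)*13^4 mod 509 = 228, hash=347+228 mod 509 = 66
Option D: s[5]='j'->'f', delta=(6-10)*13^0 mod 509 = 505, hash=347+505 mod 509 = 343 <-- target
Option E: s[0]='i'->'j', delta=(10-9)*13^5 mod 509 = 232, hash=347+232 mod 509 = 70

Answer: D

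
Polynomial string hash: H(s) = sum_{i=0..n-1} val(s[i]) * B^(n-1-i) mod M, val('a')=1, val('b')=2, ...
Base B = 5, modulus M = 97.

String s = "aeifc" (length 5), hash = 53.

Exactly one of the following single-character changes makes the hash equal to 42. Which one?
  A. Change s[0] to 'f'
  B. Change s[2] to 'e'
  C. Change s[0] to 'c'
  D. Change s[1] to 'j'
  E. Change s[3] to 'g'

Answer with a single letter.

Answer: C

Derivation:
Option A: s[0]='a'->'f', delta=(6-1)*5^4 mod 97 = 21, hash=53+21 mod 97 = 74
Option B: s[2]='i'->'e', delta=(5-9)*5^2 mod 97 = 94, hash=53+94 mod 97 = 50
Option C: s[0]='a'->'c', delta=(3-1)*5^4 mod 97 = 86, hash=53+86 mod 97 = 42 <-- target
Option D: s[1]='e'->'j', delta=(10-5)*5^3 mod 97 = 43, hash=53+43 mod 97 = 96
Option E: s[3]='f'->'g', delta=(7-6)*5^1 mod 97 = 5, hash=53+5 mod 97 = 58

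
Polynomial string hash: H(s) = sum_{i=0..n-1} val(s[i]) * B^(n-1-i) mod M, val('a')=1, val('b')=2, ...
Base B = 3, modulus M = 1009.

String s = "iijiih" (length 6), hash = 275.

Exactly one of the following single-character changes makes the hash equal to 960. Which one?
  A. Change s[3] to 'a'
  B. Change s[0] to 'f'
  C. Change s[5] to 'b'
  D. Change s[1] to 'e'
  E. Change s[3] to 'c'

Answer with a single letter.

Answer: D

Derivation:
Option A: s[3]='i'->'a', delta=(1-9)*3^2 mod 1009 = 937, hash=275+937 mod 1009 = 203
Option B: s[0]='i'->'f', delta=(6-9)*3^5 mod 1009 = 280, hash=275+280 mod 1009 = 555
Option C: s[5]='h'->'b', delta=(2-8)*3^0 mod 1009 = 1003, hash=275+1003 mod 1009 = 269
Option D: s[1]='i'->'e', delta=(5-9)*3^4 mod 1009 = 685, hash=275+685 mod 1009 = 960 <-- target
Option E: s[3]='i'->'c', delta=(3-9)*3^2 mod 1009 = 955, hash=275+955 mod 1009 = 221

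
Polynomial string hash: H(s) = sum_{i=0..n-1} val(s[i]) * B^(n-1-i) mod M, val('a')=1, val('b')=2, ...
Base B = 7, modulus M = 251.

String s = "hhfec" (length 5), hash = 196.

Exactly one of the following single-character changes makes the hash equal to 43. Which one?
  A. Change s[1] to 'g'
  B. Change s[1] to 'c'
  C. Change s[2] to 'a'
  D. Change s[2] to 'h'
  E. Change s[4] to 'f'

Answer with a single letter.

Option A: s[1]='h'->'g', delta=(7-8)*7^3 mod 251 = 159, hash=196+159 mod 251 = 104
Option B: s[1]='h'->'c', delta=(3-8)*7^3 mod 251 = 42, hash=196+42 mod 251 = 238
Option C: s[2]='f'->'a', delta=(1-6)*7^2 mod 251 = 6, hash=196+6 mod 251 = 202
Option D: s[2]='f'->'h', delta=(8-6)*7^2 mod 251 = 98, hash=196+98 mod 251 = 43 <-- target
Option E: s[4]='c'->'f', delta=(6-3)*7^0 mod 251 = 3, hash=196+3 mod 251 = 199

Answer: D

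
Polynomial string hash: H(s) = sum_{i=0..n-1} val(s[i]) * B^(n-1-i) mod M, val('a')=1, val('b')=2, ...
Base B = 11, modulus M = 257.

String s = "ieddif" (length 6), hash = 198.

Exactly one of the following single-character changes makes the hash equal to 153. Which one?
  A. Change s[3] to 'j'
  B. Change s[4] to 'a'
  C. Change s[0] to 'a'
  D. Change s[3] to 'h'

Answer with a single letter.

Option A: s[3]='d'->'j', delta=(10-4)*11^2 mod 257 = 212, hash=198+212 mod 257 = 153 <-- target
Option B: s[4]='i'->'a', delta=(1-9)*11^1 mod 257 = 169, hash=198+169 mod 257 = 110
Option C: s[0]='i'->'a', delta=(1-9)*11^5 mod 257 = 190, hash=198+190 mod 257 = 131
Option D: s[3]='d'->'h', delta=(8-4)*11^2 mod 257 = 227, hash=198+227 mod 257 = 168

Answer: A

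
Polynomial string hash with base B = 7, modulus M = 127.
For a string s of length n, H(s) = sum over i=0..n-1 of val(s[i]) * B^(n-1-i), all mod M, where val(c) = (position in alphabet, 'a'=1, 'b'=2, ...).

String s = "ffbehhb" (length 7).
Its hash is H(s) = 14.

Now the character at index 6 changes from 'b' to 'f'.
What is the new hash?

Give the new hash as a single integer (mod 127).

val('b') = 2, val('f') = 6
Position k = 6, exponent = n-1-k = 0
B^0 mod M = 7^0 mod 127 = 1
Delta = (6 - 2) * 1 mod 127 = 4
New hash = (14 + 4) mod 127 = 18

Answer: 18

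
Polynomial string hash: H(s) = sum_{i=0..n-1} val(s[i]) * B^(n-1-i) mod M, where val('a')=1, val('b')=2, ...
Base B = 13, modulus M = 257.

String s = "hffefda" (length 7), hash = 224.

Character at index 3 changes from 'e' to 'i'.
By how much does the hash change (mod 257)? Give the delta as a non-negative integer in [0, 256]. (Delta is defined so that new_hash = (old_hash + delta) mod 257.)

Delta formula: (val(new) - val(old)) * B^(n-1-k) mod M
  val('i') - val('e') = 9 - 5 = 4
  B^(n-1-k) = 13^3 mod 257 = 141
  Delta = 4 * 141 mod 257 = 50

Answer: 50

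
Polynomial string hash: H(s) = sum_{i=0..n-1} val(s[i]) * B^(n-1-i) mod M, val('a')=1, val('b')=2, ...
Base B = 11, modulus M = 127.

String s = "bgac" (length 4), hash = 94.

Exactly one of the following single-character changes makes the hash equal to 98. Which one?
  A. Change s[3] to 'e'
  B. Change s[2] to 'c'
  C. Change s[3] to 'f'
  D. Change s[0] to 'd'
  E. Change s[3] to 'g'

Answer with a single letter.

Option A: s[3]='c'->'e', delta=(5-3)*11^0 mod 127 = 2, hash=94+2 mod 127 = 96
Option B: s[2]='a'->'c', delta=(3-1)*11^1 mod 127 = 22, hash=94+22 mod 127 = 116
Option C: s[3]='c'->'f', delta=(6-3)*11^0 mod 127 = 3, hash=94+3 mod 127 = 97
Option D: s[0]='b'->'d', delta=(4-2)*11^3 mod 127 = 122, hash=94+122 mod 127 = 89
Option E: s[3]='c'->'g', delta=(7-3)*11^0 mod 127 = 4, hash=94+4 mod 127 = 98 <-- target

Answer: E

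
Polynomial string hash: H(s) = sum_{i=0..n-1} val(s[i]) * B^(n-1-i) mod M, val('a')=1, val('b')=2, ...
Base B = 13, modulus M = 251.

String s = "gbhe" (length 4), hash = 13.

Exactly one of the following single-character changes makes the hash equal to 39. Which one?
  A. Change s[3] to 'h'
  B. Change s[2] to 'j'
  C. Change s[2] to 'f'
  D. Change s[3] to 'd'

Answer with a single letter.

Answer: B

Derivation:
Option A: s[3]='e'->'h', delta=(8-5)*13^0 mod 251 = 3, hash=13+3 mod 251 = 16
Option B: s[2]='h'->'j', delta=(10-8)*13^1 mod 251 = 26, hash=13+26 mod 251 = 39 <-- target
Option C: s[2]='h'->'f', delta=(6-8)*13^1 mod 251 = 225, hash=13+225 mod 251 = 238
Option D: s[3]='e'->'d', delta=(4-5)*13^0 mod 251 = 250, hash=13+250 mod 251 = 12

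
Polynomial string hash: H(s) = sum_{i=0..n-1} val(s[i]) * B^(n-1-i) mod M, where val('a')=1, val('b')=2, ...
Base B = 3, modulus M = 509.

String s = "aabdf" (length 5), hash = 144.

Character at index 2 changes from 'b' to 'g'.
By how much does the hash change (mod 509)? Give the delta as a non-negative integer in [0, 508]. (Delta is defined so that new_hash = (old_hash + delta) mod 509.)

Delta formula: (val(new) - val(old)) * B^(n-1-k) mod M
  val('g') - val('b') = 7 - 2 = 5
  B^(n-1-k) = 3^2 mod 509 = 9
  Delta = 5 * 9 mod 509 = 45

Answer: 45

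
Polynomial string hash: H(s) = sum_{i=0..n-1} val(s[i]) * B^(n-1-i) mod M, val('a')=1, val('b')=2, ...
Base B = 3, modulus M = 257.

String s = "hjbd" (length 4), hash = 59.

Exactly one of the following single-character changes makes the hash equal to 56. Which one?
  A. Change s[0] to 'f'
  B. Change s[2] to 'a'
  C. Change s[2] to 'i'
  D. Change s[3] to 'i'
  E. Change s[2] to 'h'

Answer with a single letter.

Answer: B

Derivation:
Option A: s[0]='h'->'f', delta=(6-8)*3^3 mod 257 = 203, hash=59+203 mod 257 = 5
Option B: s[2]='b'->'a', delta=(1-2)*3^1 mod 257 = 254, hash=59+254 mod 257 = 56 <-- target
Option C: s[2]='b'->'i', delta=(9-2)*3^1 mod 257 = 21, hash=59+21 mod 257 = 80
Option D: s[3]='d'->'i', delta=(9-4)*3^0 mod 257 = 5, hash=59+5 mod 257 = 64
Option E: s[2]='b'->'h', delta=(8-2)*3^1 mod 257 = 18, hash=59+18 mod 257 = 77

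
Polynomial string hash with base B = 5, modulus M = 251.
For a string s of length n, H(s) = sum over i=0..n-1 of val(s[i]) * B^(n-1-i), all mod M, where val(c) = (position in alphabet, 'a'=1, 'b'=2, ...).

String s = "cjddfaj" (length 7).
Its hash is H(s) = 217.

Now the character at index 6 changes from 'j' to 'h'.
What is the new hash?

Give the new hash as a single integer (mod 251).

val('j') = 10, val('h') = 8
Position k = 6, exponent = n-1-k = 0
B^0 mod M = 5^0 mod 251 = 1
Delta = (8 - 10) * 1 mod 251 = 249
New hash = (217 + 249) mod 251 = 215

Answer: 215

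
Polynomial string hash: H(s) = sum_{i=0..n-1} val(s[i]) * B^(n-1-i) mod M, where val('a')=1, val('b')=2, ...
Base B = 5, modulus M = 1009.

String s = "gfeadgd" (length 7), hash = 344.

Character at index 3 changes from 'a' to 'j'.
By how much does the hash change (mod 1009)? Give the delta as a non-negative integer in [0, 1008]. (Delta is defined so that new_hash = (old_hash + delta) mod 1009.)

Answer: 116

Derivation:
Delta formula: (val(new) - val(old)) * B^(n-1-k) mod M
  val('j') - val('a') = 10 - 1 = 9
  B^(n-1-k) = 5^3 mod 1009 = 125
  Delta = 9 * 125 mod 1009 = 116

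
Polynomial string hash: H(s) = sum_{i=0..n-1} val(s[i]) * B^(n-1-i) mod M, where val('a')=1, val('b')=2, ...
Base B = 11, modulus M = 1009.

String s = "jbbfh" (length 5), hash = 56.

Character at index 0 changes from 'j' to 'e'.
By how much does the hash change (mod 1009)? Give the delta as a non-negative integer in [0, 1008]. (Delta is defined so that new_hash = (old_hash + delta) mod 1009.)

Answer: 452

Derivation:
Delta formula: (val(new) - val(old)) * B^(n-1-k) mod M
  val('e') - val('j') = 5 - 10 = -5
  B^(n-1-k) = 11^4 mod 1009 = 515
  Delta = -5 * 515 mod 1009 = 452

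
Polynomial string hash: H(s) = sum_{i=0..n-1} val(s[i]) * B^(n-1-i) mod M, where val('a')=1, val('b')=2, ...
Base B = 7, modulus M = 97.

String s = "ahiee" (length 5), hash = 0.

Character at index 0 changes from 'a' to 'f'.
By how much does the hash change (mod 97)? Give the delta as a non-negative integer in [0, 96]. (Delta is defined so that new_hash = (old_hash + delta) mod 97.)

Answer: 74

Derivation:
Delta formula: (val(new) - val(old)) * B^(n-1-k) mod M
  val('f') - val('a') = 6 - 1 = 5
  B^(n-1-k) = 7^4 mod 97 = 73
  Delta = 5 * 73 mod 97 = 74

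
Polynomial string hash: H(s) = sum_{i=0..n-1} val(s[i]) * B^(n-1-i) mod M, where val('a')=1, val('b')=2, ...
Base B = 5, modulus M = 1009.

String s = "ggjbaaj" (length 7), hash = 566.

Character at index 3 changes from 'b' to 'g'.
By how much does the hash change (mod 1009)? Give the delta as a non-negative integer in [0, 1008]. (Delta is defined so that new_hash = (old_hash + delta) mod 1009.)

Answer: 625

Derivation:
Delta formula: (val(new) - val(old)) * B^(n-1-k) mod M
  val('g') - val('b') = 7 - 2 = 5
  B^(n-1-k) = 5^3 mod 1009 = 125
  Delta = 5 * 125 mod 1009 = 625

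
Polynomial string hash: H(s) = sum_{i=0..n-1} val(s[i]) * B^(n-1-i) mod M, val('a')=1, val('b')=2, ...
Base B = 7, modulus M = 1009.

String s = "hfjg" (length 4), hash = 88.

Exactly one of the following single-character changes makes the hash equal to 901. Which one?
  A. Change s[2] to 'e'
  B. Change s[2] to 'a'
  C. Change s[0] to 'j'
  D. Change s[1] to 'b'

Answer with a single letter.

Answer: D

Derivation:
Option A: s[2]='j'->'e', delta=(5-10)*7^1 mod 1009 = 974, hash=88+974 mod 1009 = 53
Option B: s[2]='j'->'a', delta=(1-10)*7^1 mod 1009 = 946, hash=88+946 mod 1009 = 25
Option C: s[0]='h'->'j', delta=(10-8)*7^3 mod 1009 = 686, hash=88+686 mod 1009 = 774
Option D: s[1]='f'->'b', delta=(2-6)*7^2 mod 1009 = 813, hash=88+813 mod 1009 = 901 <-- target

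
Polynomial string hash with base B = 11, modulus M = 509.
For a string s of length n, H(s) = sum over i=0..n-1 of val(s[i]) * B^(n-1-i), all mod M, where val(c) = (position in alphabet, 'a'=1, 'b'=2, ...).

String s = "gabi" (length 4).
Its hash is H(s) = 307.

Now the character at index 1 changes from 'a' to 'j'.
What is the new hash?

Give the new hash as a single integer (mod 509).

Answer: 378

Derivation:
val('a') = 1, val('j') = 10
Position k = 1, exponent = n-1-k = 2
B^2 mod M = 11^2 mod 509 = 121
Delta = (10 - 1) * 121 mod 509 = 71
New hash = (307 + 71) mod 509 = 378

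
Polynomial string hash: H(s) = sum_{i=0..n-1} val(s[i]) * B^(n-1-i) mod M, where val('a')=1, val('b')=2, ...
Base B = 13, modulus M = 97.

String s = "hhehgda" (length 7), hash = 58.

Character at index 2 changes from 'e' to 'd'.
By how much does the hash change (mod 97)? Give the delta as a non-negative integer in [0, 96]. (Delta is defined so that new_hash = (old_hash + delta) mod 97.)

Delta formula: (val(new) - val(old)) * B^(n-1-k) mod M
  val('d') - val('e') = 4 - 5 = -1
  B^(n-1-k) = 13^4 mod 97 = 43
  Delta = -1 * 43 mod 97 = 54

Answer: 54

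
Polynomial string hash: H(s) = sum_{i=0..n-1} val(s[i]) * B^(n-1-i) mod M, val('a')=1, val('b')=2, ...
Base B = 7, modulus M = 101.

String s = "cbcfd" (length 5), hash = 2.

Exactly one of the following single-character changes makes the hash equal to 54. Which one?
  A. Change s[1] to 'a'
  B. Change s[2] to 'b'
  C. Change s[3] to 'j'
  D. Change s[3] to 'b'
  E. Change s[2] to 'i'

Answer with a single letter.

Answer: B

Derivation:
Option A: s[1]='b'->'a', delta=(1-2)*7^3 mod 101 = 61, hash=2+61 mod 101 = 63
Option B: s[2]='c'->'b', delta=(2-3)*7^2 mod 101 = 52, hash=2+52 mod 101 = 54 <-- target
Option C: s[3]='f'->'j', delta=(10-6)*7^1 mod 101 = 28, hash=2+28 mod 101 = 30
Option D: s[3]='f'->'b', delta=(2-6)*7^1 mod 101 = 73, hash=2+73 mod 101 = 75
Option E: s[2]='c'->'i', delta=(9-3)*7^2 mod 101 = 92, hash=2+92 mod 101 = 94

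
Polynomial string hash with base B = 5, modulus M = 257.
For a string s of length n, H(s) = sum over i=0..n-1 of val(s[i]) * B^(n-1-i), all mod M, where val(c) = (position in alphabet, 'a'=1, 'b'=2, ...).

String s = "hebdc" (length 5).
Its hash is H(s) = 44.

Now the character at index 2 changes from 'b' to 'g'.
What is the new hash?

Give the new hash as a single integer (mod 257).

Answer: 169

Derivation:
val('b') = 2, val('g') = 7
Position k = 2, exponent = n-1-k = 2
B^2 mod M = 5^2 mod 257 = 25
Delta = (7 - 2) * 25 mod 257 = 125
New hash = (44 + 125) mod 257 = 169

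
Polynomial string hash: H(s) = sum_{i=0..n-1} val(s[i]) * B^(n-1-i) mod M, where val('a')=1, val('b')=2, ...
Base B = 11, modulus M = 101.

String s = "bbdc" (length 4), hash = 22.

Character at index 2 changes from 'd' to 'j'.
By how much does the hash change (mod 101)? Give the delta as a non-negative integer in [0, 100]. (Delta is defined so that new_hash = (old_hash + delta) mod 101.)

Answer: 66

Derivation:
Delta formula: (val(new) - val(old)) * B^(n-1-k) mod M
  val('j') - val('d') = 10 - 4 = 6
  B^(n-1-k) = 11^1 mod 101 = 11
  Delta = 6 * 11 mod 101 = 66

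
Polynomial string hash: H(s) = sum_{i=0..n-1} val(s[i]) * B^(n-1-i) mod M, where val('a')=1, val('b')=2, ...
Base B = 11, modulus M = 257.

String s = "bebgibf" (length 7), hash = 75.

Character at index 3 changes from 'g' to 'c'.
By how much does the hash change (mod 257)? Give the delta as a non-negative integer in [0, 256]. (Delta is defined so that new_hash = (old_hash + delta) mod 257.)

Delta formula: (val(new) - val(old)) * B^(n-1-k) mod M
  val('c') - val('g') = 3 - 7 = -4
  B^(n-1-k) = 11^3 mod 257 = 46
  Delta = -4 * 46 mod 257 = 73

Answer: 73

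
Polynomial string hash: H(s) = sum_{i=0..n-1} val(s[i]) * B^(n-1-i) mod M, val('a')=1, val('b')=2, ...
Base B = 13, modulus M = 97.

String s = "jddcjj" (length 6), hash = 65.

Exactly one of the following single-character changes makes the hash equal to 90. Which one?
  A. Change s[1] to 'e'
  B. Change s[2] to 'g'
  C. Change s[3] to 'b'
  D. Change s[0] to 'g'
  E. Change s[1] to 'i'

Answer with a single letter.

Answer: C

Derivation:
Option A: s[1]='d'->'e', delta=(5-4)*13^4 mod 97 = 43, hash=65+43 mod 97 = 11
Option B: s[2]='d'->'g', delta=(7-4)*13^3 mod 97 = 92, hash=65+92 mod 97 = 60
Option C: s[3]='c'->'b', delta=(2-3)*13^2 mod 97 = 25, hash=65+25 mod 97 = 90 <-- target
Option D: s[0]='j'->'g', delta=(7-10)*13^5 mod 97 = 69, hash=65+69 mod 97 = 37
Option E: s[1]='d'->'i', delta=(9-4)*13^4 mod 97 = 21, hash=65+21 mod 97 = 86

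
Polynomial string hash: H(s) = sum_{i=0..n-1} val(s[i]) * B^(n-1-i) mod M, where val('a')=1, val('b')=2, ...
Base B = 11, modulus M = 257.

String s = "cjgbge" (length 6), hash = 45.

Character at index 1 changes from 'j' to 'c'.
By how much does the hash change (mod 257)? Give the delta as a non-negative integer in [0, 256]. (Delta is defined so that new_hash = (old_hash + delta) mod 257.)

Answer: 56

Derivation:
Delta formula: (val(new) - val(old)) * B^(n-1-k) mod M
  val('c') - val('j') = 3 - 10 = -7
  B^(n-1-k) = 11^4 mod 257 = 249
  Delta = -7 * 249 mod 257 = 56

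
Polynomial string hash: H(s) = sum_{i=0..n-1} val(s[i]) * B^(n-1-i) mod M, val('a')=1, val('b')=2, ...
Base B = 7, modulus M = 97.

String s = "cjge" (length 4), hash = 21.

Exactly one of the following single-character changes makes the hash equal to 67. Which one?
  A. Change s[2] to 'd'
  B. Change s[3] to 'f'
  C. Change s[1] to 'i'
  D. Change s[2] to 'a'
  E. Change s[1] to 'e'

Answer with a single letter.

Answer: E

Derivation:
Option A: s[2]='g'->'d', delta=(4-7)*7^1 mod 97 = 76, hash=21+76 mod 97 = 0
Option B: s[3]='e'->'f', delta=(6-5)*7^0 mod 97 = 1, hash=21+1 mod 97 = 22
Option C: s[1]='j'->'i', delta=(9-10)*7^2 mod 97 = 48, hash=21+48 mod 97 = 69
Option D: s[2]='g'->'a', delta=(1-7)*7^1 mod 97 = 55, hash=21+55 mod 97 = 76
Option E: s[1]='j'->'e', delta=(5-10)*7^2 mod 97 = 46, hash=21+46 mod 97 = 67 <-- target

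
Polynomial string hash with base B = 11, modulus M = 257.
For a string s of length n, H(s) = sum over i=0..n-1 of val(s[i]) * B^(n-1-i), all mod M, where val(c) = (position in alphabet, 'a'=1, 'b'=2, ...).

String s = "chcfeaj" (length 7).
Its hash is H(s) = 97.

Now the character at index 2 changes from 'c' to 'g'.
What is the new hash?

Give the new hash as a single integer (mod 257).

val('c') = 3, val('g') = 7
Position k = 2, exponent = n-1-k = 4
B^4 mod M = 11^4 mod 257 = 249
Delta = (7 - 3) * 249 mod 257 = 225
New hash = (97 + 225) mod 257 = 65

Answer: 65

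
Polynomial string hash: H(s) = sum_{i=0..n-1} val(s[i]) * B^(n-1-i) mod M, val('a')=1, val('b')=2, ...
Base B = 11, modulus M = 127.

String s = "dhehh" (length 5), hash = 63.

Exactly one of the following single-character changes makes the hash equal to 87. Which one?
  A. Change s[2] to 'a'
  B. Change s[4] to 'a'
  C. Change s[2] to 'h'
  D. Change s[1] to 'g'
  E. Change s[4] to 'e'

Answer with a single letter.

Option A: s[2]='e'->'a', delta=(1-5)*11^2 mod 127 = 24, hash=63+24 mod 127 = 87 <-- target
Option B: s[4]='h'->'a', delta=(1-8)*11^0 mod 127 = 120, hash=63+120 mod 127 = 56
Option C: s[2]='e'->'h', delta=(8-5)*11^2 mod 127 = 109, hash=63+109 mod 127 = 45
Option D: s[1]='h'->'g', delta=(7-8)*11^3 mod 127 = 66, hash=63+66 mod 127 = 2
Option E: s[4]='h'->'e', delta=(5-8)*11^0 mod 127 = 124, hash=63+124 mod 127 = 60

Answer: A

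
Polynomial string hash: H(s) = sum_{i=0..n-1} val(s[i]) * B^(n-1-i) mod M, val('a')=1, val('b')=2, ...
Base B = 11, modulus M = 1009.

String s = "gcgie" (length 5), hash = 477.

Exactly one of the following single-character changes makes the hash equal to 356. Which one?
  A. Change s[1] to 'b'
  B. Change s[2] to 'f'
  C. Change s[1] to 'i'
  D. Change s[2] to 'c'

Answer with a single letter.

Answer: B

Derivation:
Option A: s[1]='c'->'b', delta=(2-3)*11^3 mod 1009 = 687, hash=477+687 mod 1009 = 155
Option B: s[2]='g'->'f', delta=(6-7)*11^2 mod 1009 = 888, hash=477+888 mod 1009 = 356 <-- target
Option C: s[1]='c'->'i', delta=(9-3)*11^3 mod 1009 = 923, hash=477+923 mod 1009 = 391
Option D: s[2]='g'->'c', delta=(3-7)*11^2 mod 1009 = 525, hash=477+525 mod 1009 = 1002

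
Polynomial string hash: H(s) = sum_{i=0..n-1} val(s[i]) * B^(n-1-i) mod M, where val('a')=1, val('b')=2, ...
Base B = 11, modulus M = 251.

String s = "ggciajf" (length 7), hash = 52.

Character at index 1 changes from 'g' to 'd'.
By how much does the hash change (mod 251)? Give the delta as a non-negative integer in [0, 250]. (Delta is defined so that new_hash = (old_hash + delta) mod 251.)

Delta formula: (val(new) - val(old)) * B^(n-1-k) mod M
  val('d') - val('g') = 4 - 7 = -3
  B^(n-1-k) = 11^5 mod 251 = 160
  Delta = -3 * 160 mod 251 = 22

Answer: 22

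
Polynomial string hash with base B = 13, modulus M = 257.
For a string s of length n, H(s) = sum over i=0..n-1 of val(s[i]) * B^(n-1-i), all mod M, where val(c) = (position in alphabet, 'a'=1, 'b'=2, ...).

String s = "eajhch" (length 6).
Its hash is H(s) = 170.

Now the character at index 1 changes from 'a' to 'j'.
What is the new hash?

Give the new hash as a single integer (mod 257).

Answer: 219

Derivation:
val('a') = 1, val('j') = 10
Position k = 1, exponent = n-1-k = 4
B^4 mod M = 13^4 mod 257 = 34
Delta = (10 - 1) * 34 mod 257 = 49
New hash = (170 + 49) mod 257 = 219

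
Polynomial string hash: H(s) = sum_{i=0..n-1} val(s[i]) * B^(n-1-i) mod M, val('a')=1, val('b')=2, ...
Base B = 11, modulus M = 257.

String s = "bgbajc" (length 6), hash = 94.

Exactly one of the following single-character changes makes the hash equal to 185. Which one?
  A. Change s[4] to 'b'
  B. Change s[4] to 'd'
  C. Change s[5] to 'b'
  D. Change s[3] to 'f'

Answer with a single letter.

Answer: D

Derivation:
Option A: s[4]='j'->'b', delta=(2-10)*11^1 mod 257 = 169, hash=94+169 mod 257 = 6
Option B: s[4]='j'->'d', delta=(4-10)*11^1 mod 257 = 191, hash=94+191 mod 257 = 28
Option C: s[5]='c'->'b', delta=(2-3)*11^0 mod 257 = 256, hash=94+256 mod 257 = 93
Option D: s[3]='a'->'f', delta=(6-1)*11^2 mod 257 = 91, hash=94+91 mod 257 = 185 <-- target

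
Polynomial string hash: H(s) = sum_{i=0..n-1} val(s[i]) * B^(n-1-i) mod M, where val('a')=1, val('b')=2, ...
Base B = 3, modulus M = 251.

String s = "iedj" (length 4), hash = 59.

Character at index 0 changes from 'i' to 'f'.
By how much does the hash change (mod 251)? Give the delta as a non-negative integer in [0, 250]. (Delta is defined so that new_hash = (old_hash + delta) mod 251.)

Answer: 170

Derivation:
Delta formula: (val(new) - val(old)) * B^(n-1-k) mod M
  val('f') - val('i') = 6 - 9 = -3
  B^(n-1-k) = 3^3 mod 251 = 27
  Delta = -3 * 27 mod 251 = 170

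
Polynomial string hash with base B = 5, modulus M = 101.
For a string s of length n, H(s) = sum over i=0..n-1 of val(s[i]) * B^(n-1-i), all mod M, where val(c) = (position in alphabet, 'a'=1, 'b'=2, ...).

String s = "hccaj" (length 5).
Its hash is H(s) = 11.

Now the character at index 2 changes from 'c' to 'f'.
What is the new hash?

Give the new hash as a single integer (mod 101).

Answer: 86

Derivation:
val('c') = 3, val('f') = 6
Position k = 2, exponent = n-1-k = 2
B^2 mod M = 5^2 mod 101 = 25
Delta = (6 - 3) * 25 mod 101 = 75
New hash = (11 + 75) mod 101 = 86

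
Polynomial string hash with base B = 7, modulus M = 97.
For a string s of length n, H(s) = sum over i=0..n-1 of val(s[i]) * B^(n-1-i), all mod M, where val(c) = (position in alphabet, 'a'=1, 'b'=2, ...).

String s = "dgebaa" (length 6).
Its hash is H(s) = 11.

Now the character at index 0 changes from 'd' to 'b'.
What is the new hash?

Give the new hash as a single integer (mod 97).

Answer: 56

Derivation:
val('d') = 4, val('b') = 2
Position k = 0, exponent = n-1-k = 5
B^5 mod M = 7^5 mod 97 = 26
Delta = (2 - 4) * 26 mod 97 = 45
New hash = (11 + 45) mod 97 = 56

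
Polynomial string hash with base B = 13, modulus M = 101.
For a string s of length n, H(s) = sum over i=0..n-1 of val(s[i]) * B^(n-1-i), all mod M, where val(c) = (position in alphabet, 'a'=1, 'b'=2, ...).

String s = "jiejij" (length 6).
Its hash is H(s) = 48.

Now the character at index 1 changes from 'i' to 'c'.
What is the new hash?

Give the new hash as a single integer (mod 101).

Answer: 79

Derivation:
val('i') = 9, val('c') = 3
Position k = 1, exponent = n-1-k = 4
B^4 mod M = 13^4 mod 101 = 79
Delta = (3 - 9) * 79 mod 101 = 31
New hash = (48 + 31) mod 101 = 79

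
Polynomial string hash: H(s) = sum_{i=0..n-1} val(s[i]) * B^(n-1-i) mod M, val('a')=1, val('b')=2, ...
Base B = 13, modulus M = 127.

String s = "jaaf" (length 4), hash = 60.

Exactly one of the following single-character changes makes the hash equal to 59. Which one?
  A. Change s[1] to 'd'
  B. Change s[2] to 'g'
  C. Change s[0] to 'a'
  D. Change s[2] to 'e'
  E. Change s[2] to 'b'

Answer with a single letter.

Option A: s[1]='a'->'d', delta=(4-1)*13^2 mod 127 = 126, hash=60+126 mod 127 = 59 <-- target
Option B: s[2]='a'->'g', delta=(7-1)*13^1 mod 127 = 78, hash=60+78 mod 127 = 11
Option C: s[0]='j'->'a', delta=(1-10)*13^3 mod 127 = 39, hash=60+39 mod 127 = 99
Option D: s[2]='a'->'e', delta=(5-1)*13^1 mod 127 = 52, hash=60+52 mod 127 = 112
Option E: s[2]='a'->'b', delta=(2-1)*13^1 mod 127 = 13, hash=60+13 mod 127 = 73

Answer: A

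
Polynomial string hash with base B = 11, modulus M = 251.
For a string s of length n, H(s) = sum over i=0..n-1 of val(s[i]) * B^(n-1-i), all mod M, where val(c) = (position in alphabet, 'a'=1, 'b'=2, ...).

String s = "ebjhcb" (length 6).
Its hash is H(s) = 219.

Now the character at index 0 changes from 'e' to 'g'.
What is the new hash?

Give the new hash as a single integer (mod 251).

val('e') = 5, val('g') = 7
Position k = 0, exponent = n-1-k = 5
B^5 mod M = 11^5 mod 251 = 160
Delta = (7 - 5) * 160 mod 251 = 69
New hash = (219 + 69) mod 251 = 37

Answer: 37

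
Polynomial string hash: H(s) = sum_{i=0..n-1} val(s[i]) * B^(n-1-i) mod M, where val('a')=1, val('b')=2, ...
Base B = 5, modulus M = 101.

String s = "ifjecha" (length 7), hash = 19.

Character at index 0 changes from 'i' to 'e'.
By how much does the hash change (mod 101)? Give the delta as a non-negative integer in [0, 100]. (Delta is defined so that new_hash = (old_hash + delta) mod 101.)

Answer: 19

Derivation:
Delta formula: (val(new) - val(old)) * B^(n-1-k) mod M
  val('e') - val('i') = 5 - 9 = -4
  B^(n-1-k) = 5^6 mod 101 = 71
  Delta = -4 * 71 mod 101 = 19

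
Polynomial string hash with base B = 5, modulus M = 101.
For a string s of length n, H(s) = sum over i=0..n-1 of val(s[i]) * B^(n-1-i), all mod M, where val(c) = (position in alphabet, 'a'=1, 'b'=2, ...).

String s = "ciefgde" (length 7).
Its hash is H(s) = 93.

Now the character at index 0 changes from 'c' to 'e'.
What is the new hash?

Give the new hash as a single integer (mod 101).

Answer: 33

Derivation:
val('c') = 3, val('e') = 5
Position k = 0, exponent = n-1-k = 6
B^6 mod M = 5^6 mod 101 = 71
Delta = (5 - 3) * 71 mod 101 = 41
New hash = (93 + 41) mod 101 = 33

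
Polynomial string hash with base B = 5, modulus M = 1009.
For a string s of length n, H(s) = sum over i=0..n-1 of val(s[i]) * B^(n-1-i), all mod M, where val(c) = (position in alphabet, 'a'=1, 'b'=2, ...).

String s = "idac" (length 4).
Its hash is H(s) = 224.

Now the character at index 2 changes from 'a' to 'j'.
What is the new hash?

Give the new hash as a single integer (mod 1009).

Answer: 269

Derivation:
val('a') = 1, val('j') = 10
Position k = 2, exponent = n-1-k = 1
B^1 mod M = 5^1 mod 1009 = 5
Delta = (10 - 1) * 5 mod 1009 = 45
New hash = (224 + 45) mod 1009 = 269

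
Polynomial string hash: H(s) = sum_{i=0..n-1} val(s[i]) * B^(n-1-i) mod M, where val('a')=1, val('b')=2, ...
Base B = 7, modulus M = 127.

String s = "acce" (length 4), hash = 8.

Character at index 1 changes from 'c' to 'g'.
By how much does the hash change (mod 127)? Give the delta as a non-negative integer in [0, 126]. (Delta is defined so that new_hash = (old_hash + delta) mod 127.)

Answer: 69

Derivation:
Delta formula: (val(new) - val(old)) * B^(n-1-k) mod M
  val('g') - val('c') = 7 - 3 = 4
  B^(n-1-k) = 7^2 mod 127 = 49
  Delta = 4 * 49 mod 127 = 69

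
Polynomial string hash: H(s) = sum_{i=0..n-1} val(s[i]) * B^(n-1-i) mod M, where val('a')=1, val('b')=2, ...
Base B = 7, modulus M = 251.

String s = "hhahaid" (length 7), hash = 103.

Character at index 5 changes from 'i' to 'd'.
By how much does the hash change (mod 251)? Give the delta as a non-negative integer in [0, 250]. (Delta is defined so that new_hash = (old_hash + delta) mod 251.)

Answer: 216

Derivation:
Delta formula: (val(new) - val(old)) * B^(n-1-k) mod M
  val('d') - val('i') = 4 - 9 = -5
  B^(n-1-k) = 7^1 mod 251 = 7
  Delta = -5 * 7 mod 251 = 216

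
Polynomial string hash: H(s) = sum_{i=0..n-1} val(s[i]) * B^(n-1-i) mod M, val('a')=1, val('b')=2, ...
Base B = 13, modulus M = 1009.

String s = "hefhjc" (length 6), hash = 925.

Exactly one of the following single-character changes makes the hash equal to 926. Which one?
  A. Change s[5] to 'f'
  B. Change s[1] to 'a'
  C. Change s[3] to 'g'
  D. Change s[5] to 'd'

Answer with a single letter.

Answer: D

Derivation:
Option A: s[5]='c'->'f', delta=(6-3)*13^0 mod 1009 = 3, hash=925+3 mod 1009 = 928
Option B: s[1]='e'->'a', delta=(1-5)*13^4 mod 1009 = 782, hash=925+782 mod 1009 = 698
Option C: s[3]='h'->'g', delta=(7-8)*13^2 mod 1009 = 840, hash=925+840 mod 1009 = 756
Option D: s[5]='c'->'d', delta=(4-3)*13^0 mod 1009 = 1, hash=925+1 mod 1009 = 926 <-- target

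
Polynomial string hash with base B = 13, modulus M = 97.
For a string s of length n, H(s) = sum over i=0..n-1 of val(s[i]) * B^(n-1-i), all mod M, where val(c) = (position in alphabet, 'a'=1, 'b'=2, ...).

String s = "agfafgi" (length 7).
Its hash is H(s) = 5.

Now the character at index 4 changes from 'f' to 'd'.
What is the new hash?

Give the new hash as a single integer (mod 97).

Answer: 55

Derivation:
val('f') = 6, val('d') = 4
Position k = 4, exponent = n-1-k = 2
B^2 mod M = 13^2 mod 97 = 72
Delta = (4 - 6) * 72 mod 97 = 50
New hash = (5 + 50) mod 97 = 55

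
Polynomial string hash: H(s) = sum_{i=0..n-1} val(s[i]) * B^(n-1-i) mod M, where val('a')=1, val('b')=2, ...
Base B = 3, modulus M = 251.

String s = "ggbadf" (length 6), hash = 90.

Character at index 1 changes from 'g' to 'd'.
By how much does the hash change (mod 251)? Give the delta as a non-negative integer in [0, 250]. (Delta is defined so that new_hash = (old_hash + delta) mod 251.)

Delta formula: (val(new) - val(old)) * B^(n-1-k) mod M
  val('d') - val('g') = 4 - 7 = -3
  B^(n-1-k) = 3^4 mod 251 = 81
  Delta = -3 * 81 mod 251 = 8

Answer: 8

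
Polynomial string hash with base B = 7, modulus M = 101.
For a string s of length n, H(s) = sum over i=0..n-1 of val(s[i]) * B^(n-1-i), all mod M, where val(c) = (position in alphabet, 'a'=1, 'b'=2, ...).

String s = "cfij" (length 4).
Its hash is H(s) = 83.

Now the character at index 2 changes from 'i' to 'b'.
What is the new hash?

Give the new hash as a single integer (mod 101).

Answer: 34

Derivation:
val('i') = 9, val('b') = 2
Position k = 2, exponent = n-1-k = 1
B^1 mod M = 7^1 mod 101 = 7
Delta = (2 - 9) * 7 mod 101 = 52
New hash = (83 + 52) mod 101 = 34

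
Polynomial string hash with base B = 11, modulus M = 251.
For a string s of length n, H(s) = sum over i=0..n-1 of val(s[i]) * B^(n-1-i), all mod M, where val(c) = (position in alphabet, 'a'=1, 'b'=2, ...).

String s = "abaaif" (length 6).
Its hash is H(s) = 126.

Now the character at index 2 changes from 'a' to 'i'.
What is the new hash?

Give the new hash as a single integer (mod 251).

Answer: 232

Derivation:
val('a') = 1, val('i') = 9
Position k = 2, exponent = n-1-k = 3
B^3 mod M = 11^3 mod 251 = 76
Delta = (9 - 1) * 76 mod 251 = 106
New hash = (126 + 106) mod 251 = 232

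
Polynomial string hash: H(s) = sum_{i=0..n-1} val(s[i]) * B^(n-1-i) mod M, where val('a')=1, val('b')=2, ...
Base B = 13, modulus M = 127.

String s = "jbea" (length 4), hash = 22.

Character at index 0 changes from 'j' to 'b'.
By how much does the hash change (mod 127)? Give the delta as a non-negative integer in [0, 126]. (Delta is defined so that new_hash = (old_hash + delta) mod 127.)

Delta formula: (val(new) - val(old)) * B^(n-1-k) mod M
  val('b') - val('j') = 2 - 10 = -8
  B^(n-1-k) = 13^3 mod 127 = 38
  Delta = -8 * 38 mod 127 = 77

Answer: 77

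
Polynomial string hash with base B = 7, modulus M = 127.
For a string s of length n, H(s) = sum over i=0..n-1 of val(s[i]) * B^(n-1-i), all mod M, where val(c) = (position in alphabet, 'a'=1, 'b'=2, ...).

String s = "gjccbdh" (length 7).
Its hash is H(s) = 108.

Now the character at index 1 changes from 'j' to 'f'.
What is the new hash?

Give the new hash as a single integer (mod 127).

Answer: 63

Derivation:
val('j') = 10, val('f') = 6
Position k = 1, exponent = n-1-k = 5
B^5 mod M = 7^5 mod 127 = 43
Delta = (6 - 10) * 43 mod 127 = 82
New hash = (108 + 82) mod 127 = 63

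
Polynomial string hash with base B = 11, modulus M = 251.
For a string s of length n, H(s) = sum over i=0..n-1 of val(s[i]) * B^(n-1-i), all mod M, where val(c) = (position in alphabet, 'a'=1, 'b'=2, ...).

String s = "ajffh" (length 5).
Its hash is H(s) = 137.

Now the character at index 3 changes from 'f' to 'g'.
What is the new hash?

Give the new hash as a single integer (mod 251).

val('f') = 6, val('g') = 7
Position k = 3, exponent = n-1-k = 1
B^1 mod M = 11^1 mod 251 = 11
Delta = (7 - 6) * 11 mod 251 = 11
New hash = (137 + 11) mod 251 = 148

Answer: 148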